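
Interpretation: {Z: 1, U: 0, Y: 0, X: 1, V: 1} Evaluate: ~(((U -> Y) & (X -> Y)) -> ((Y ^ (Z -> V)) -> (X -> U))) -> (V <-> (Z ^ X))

1

U -> Y = 0 -> 0 = 1
X -> Y = 1 -> 0 = 0
(U -> Y) & (X -> Y) = 1 & 0 = 0
Z -> V = 1 -> 1 = 1
Y ^ (Z -> V) = 0 ^ 1 = 1
X -> U = 1 -> 0 = 0
(Y ^ (Z -> V)) -> (X -> U) = 1 -> 0 = 0
((U -> Y) & (X -> Y)) -> ((Y ^ (Z -> V)) -> (X -> U)) = 0 -> 0 = 1
~(((U -> Y) & (X -> Y)) -> ((Y ^ (Z -> V)) -> (X -> U))) = ~1 = 0
Z ^ X = 1 ^ 1 = 0
V <-> (Z ^ X) = 1 <-> 0 = 0
~(((U -> Y) & (X -> Y)) -> ((Y ^ (Z -> V)) -> (X -> U))) -> (V <-> (Z ^ X)) = 0 -> 0 = 1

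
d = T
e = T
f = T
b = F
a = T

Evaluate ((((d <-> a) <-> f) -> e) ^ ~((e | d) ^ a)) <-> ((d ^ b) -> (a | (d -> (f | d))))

F

d <-> a = T <-> T = T
(d <-> a) <-> f = T <-> T = T
((d <-> a) <-> f) -> e = T -> T = T
e | d = T | T = T
(e | d) ^ a = T ^ T = F
~((e | d) ^ a) = ~F = T
(((d <-> a) <-> f) -> e) ^ ~((e | d) ^ a) = T ^ T = F
d ^ b = T ^ F = T
f | d = T | T = T
d -> (f | d) = T -> T = T
a | (d -> (f | d)) = T | T = T
(d ^ b) -> (a | (d -> (f | d))) = T -> T = T
((((d <-> a) <-> f) -> e) ^ ~((e | d) ^ a)) <-> ((d ^ b) -> (a | (d -> (f | d)))) = F <-> T = F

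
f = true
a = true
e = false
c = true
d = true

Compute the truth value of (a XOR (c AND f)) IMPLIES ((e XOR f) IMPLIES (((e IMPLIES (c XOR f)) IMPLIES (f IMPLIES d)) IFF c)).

true

c AND f = true AND true = true
a XOR (c AND f) = true XOR true = false
e XOR f = false XOR true = true
c XOR f = true XOR true = false
e IMPLIES (c XOR f) = false IMPLIES false = true
f IMPLIES d = true IMPLIES true = true
(e IMPLIES (c XOR f)) IMPLIES (f IMPLIES d) = true IMPLIES true = true
((e IMPLIES (c XOR f)) IMPLIES (f IMPLIES d)) IFF c = true IFF true = true
(e XOR f) IMPLIES (((e IMPLIES (c XOR f)) IMPLIES (f IMPLIES d)) IFF c) = true IMPLIES true = true
(a XOR (c AND f)) IMPLIES ((e XOR f) IMPLIES (((e IMPLIES (c XOR f)) IMPLIES (f IMPLIES d)) IFF c)) = false IMPLIES true = true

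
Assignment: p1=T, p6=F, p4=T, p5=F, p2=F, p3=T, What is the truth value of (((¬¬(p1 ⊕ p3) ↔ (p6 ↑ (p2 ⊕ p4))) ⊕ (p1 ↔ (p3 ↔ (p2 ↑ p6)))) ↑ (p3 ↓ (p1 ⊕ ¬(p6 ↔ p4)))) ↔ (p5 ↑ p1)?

Substituting p1=T, p6=F, p4=T, p5=F, p2=F, p3=T:
p1 ⊕ p3 = T ⊕ T = F
¬(p1 ⊕ p3) = ¬F = T
¬¬(p1 ⊕ p3) = ¬T = F
p2 ⊕ p4 = F ⊕ T = T
p6 ↑ (p2 ⊕ p4) = F ↑ T = T
¬¬(p1 ⊕ p3) ↔ (p6 ↑ (p2 ⊕ p4)) = F ↔ T = F
p2 ↑ p6 = F ↑ F = T
p3 ↔ (p2 ↑ p6) = T ↔ T = T
p1 ↔ (p3 ↔ (p2 ↑ p6)) = T ↔ T = T
(¬¬(p1 ⊕ p3) ↔ (p6 ↑ (p2 ⊕ p4))) ⊕ (p1 ↔ (p3 ↔ (p2 ↑ p6))) = F ⊕ T = T
p6 ↔ p4 = F ↔ T = F
¬(p6 ↔ p4) = ¬F = T
p1 ⊕ ¬(p6 ↔ p4) = T ⊕ T = F
p3 ↓ (p1 ⊕ ¬(p6 ↔ p4)) = T ↓ F = F
((¬¬(p1 ⊕ p3) ↔ (p6 ↑ (p2 ⊕ p4))) ⊕ (p1 ↔ (p3 ↔ (p2 ↑ p6)))) ↑ (p3 ↓ (p1 ⊕ ¬(p6 ↔ p4))) = T ↑ F = T
p5 ↑ p1 = F ↑ T = T
(((¬¬(p1 ⊕ p3) ↔ (p6 ↑ (p2 ⊕ p4))) ⊕ (p1 ↔ (p3 ↔ (p2 ↑ p6)))) ↑ (p3 ↓ (p1 ⊕ ¬(p6 ↔ p4)))) ↔ (p5 ↑ p1) = T ↔ T = T

T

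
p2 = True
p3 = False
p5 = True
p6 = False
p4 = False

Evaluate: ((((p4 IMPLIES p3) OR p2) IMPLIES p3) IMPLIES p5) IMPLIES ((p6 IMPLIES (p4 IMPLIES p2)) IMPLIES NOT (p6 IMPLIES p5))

False

p4 IMPLIES p3 = False IMPLIES False = True
(p4 IMPLIES p3) OR p2 = True OR True = True
((p4 IMPLIES p3) OR p2) IMPLIES p3 = True IMPLIES False = False
(((p4 IMPLIES p3) OR p2) IMPLIES p3) IMPLIES p5 = False IMPLIES True = True
p4 IMPLIES p2 = False IMPLIES True = True
p6 IMPLIES (p4 IMPLIES p2) = False IMPLIES True = True
p6 IMPLIES p5 = False IMPLIES True = True
NOT (p6 IMPLIES p5) = NOT True = False
(p6 IMPLIES (p4 IMPLIES p2)) IMPLIES NOT (p6 IMPLIES p5) = True IMPLIES False = False
((((p4 IMPLIES p3) OR p2) IMPLIES p3) IMPLIES p5) IMPLIES ((p6 IMPLIES (p4 IMPLIES p2)) IMPLIES NOT (p6 IMPLIES p5)) = True IMPLIES False = False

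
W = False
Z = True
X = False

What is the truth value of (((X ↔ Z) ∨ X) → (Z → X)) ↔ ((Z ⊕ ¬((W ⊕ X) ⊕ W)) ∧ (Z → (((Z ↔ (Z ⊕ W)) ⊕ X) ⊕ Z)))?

False

X ↔ Z = False ↔ True = False
(X ↔ Z) ∨ X = False ∨ False = False
Z → X = True → False = False
((X ↔ Z) ∨ X) → (Z → X) = False → False = True
W ⊕ X = False ⊕ False = False
(W ⊕ X) ⊕ W = False ⊕ False = False
¬((W ⊕ X) ⊕ W) = ¬False = True
Z ⊕ ¬((W ⊕ X) ⊕ W) = True ⊕ True = False
Z ⊕ W = True ⊕ False = True
Z ↔ (Z ⊕ W) = True ↔ True = True
(Z ↔ (Z ⊕ W)) ⊕ X = True ⊕ False = True
((Z ↔ (Z ⊕ W)) ⊕ X) ⊕ Z = True ⊕ True = False
Z → (((Z ↔ (Z ⊕ W)) ⊕ X) ⊕ Z) = True → False = False
(Z ⊕ ¬((W ⊕ X) ⊕ W)) ∧ (Z → (((Z ↔ (Z ⊕ W)) ⊕ X) ⊕ Z)) = False ∧ False = False
(((X ↔ Z) ∨ X) → (Z → X)) ↔ ((Z ⊕ ¬((W ⊕ X) ⊕ W)) ∧ (Z → (((Z ↔ (Z ⊕ W)) ⊕ X) ⊕ Z))) = True ↔ False = False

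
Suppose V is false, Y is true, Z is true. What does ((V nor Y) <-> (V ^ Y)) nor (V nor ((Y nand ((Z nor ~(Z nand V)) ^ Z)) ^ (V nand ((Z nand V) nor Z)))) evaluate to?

T

V nor Y = F nor T = F
V ^ Y = F ^ T = T
(V nor Y) <-> (V ^ Y) = F <-> T = F
Z nand V = T nand F = T
~(Z nand V) = ~T = F
Z nor ~(Z nand V) = T nor F = F
(Z nor ~(Z nand V)) ^ Z = F ^ T = T
Y nand ((Z nor ~(Z nand V)) ^ Z) = T nand T = F
Z nand V = T nand F = T
(Z nand V) nor Z = T nor T = F
V nand ((Z nand V) nor Z) = F nand F = T
(Y nand ((Z nor ~(Z nand V)) ^ Z)) ^ (V nand ((Z nand V) nor Z)) = F ^ T = T
V nor ((Y nand ((Z nor ~(Z nand V)) ^ Z)) ^ (V nand ((Z nand V) nor Z))) = F nor T = F
((V nor Y) <-> (V ^ Y)) nor (V nor ((Y nand ((Z nor ~(Z nand V)) ^ Z)) ^ (V nand ((Z nand V) nor Z)))) = F nor F = T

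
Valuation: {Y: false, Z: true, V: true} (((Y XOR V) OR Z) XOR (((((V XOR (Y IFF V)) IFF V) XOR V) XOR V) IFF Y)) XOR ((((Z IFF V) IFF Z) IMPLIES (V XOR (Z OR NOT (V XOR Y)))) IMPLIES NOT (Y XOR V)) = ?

Substituting Y=false, Z=true, V=true:
Y XOR V = false XOR true = true
(Y XOR V) OR Z = true OR true = true
Y IFF V = false IFF true = false
V XOR (Y IFF V) = true XOR false = true
(V XOR (Y IFF V)) IFF V = true IFF true = true
((V XOR (Y IFF V)) IFF V) XOR V = true XOR true = false
(((V XOR (Y IFF V)) IFF V) XOR V) XOR V = false XOR true = true
((((V XOR (Y IFF V)) IFF V) XOR V) XOR V) IFF Y = true IFF false = false
((Y XOR V) OR Z) XOR (((((V XOR (Y IFF V)) IFF V) XOR V) XOR V) IFF Y) = true XOR false = true
Z IFF V = true IFF true = true
(Z IFF V) IFF Z = true IFF true = true
V XOR Y = true XOR false = true
NOT (V XOR Y) = NOT true = false
Z OR NOT (V XOR Y) = true OR false = true
V XOR (Z OR NOT (V XOR Y)) = true XOR true = false
((Z IFF V) IFF Z) IMPLIES (V XOR (Z OR NOT (V XOR Y))) = true IMPLIES false = false
Y XOR V = false XOR true = true
NOT (Y XOR V) = NOT true = false
(((Z IFF V) IFF Z) IMPLIES (V XOR (Z OR NOT (V XOR Y)))) IMPLIES NOT (Y XOR V) = false IMPLIES false = true
(((Y XOR V) OR Z) XOR (((((V XOR (Y IFF V)) IFF V) XOR V) XOR V) IFF Y)) XOR ((((Z IFF V) IFF Z) IMPLIES (V XOR (Z OR NOT (V XOR Y)))) IMPLIES NOT (Y XOR V)) = true XOR true = false

false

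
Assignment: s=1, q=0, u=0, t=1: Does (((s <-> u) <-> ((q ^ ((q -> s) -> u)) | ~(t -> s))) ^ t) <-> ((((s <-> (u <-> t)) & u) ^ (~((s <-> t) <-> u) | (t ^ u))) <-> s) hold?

Substituting s=1, q=0, u=0, t=1:
s <-> u = 1 <-> 0 = 0
q -> s = 0 -> 1 = 1
(q -> s) -> u = 1 -> 0 = 0
q ^ ((q -> s) -> u) = 0 ^ 0 = 0
t -> s = 1 -> 1 = 1
~(t -> s) = ~1 = 0
(q ^ ((q -> s) -> u)) | ~(t -> s) = 0 | 0 = 0
(s <-> u) <-> ((q ^ ((q -> s) -> u)) | ~(t -> s)) = 0 <-> 0 = 1
((s <-> u) <-> ((q ^ ((q -> s) -> u)) | ~(t -> s))) ^ t = 1 ^ 1 = 0
u <-> t = 0 <-> 1 = 0
s <-> (u <-> t) = 1 <-> 0 = 0
(s <-> (u <-> t)) & u = 0 & 0 = 0
s <-> t = 1 <-> 1 = 1
(s <-> t) <-> u = 1 <-> 0 = 0
~((s <-> t) <-> u) = ~0 = 1
t ^ u = 1 ^ 0 = 1
~((s <-> t) <-> u) | (t ^ u) = 1 | 1 = 1
((s <-> (u <-> t)) & u) ^ (~((s <-> t) <-> u) | (t ^ u)) = 0 ^ 1 = 1
(((s <-> (u <-> t)) & u) ^ (~((s <-> t) <-> u) | (t ^ u))) <-> s = 1 <-> 1 = 1
(((s <-> u) <-> ((q ^ ((q -> s) -> u)) | ~(t -> s))) ^ t) <-> ((((s <-> (u <-> t)) & u) ^ (~((s <-> t) <-> u) | (t ^ u))) <-> s) = 0 <-> 1 = 0

0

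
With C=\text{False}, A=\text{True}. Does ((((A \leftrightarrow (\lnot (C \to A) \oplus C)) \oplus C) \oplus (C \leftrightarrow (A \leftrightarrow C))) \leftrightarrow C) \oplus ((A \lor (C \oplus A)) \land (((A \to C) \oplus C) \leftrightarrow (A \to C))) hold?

\text{True}

C \to A = \text{False} \to \text{True} = \text{True}
\lnot (C \to A) = \lnot \text{True} = \text{False}
\lnot (C \to A) \oplus C = \text{False} \oplus \text{False} = \text{False}
A \leftrightarrow (\lnot (C \to A) \oplus C) = \text{True} \leftrightarrow \text{False} = \text{False}
(A \leftrightarrow (\lnot (C \to A) \oplus C)) \oplus C = \text{False} \oplus \text{False} = \text{False}
A \leftrightarrow C = \text{True} \leftrightarrow \text{False} = \text{False}
C \leftrightarrow (A \leftrightarrow C) = \text{False} \leftrightarrow \text{False} = \text{True}
((A \leftrightarrow (\lnot (C \to A) \oplus C)) \oplus C) \oplus (C \leftrightarrow (A \leftrightarrow C)) = \text{False} \oplus \text{True} = \text{True}
(((A \leftrightarrow (\lnot (C \to A) \oplus C)) \oplus C) \oplus (C \leftrightarrow (A \leftrightarrow C))) \leftrightarrow C = \text{True} \leftrightarrow \text{False} = \text{False}
C \oplus A = \text{False} \oplus \text{True} = \text{True}
A \lor (C \oplus A) = \text{True} \lor \text{True} = \text{True}
A \to C = \text{True} \to \text{False} = \text{False}
(A \to C) \oplus C = \text{False} \oplus \text{False} = \text{False}
A \to C = \text{True} \to \text{False} = \text{False}
((A \to C) \oplus C) \leftrightarrow (A \to C) = \text{False} \leftrightarrow \text{False} = \text{True}
(A \lor (C \oplus A)) \land (((A \to C) \oplus C) \leftrightarrow (A \to C)) = \text{True} \land \text{True} = \text{True}
((((A \leftrightarrow (\lnot (C \to A) \oplus C)) \oplus C) \oplus (C \leftrightarrow (A \leftrightarrow C))) \leftrightarrow C) \oplus ((A \lor (C \oplus A)) \land (((A \to C) \oplus C) \leftrightarrow (A \to C))) = \text{False} \oplus \text{True} = \text{True}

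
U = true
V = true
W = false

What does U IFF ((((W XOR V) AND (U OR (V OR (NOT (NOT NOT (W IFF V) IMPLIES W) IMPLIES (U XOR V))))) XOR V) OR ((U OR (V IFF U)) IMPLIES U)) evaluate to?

W XOR V = false XOR true = true
W IFF V = false IFF true = false
NOT (W IFF V) = NOT false = true
NOT NOT (W IFF V) = NOT true = false
NOT NOT (W IFF V) IMPLIES W = false IMPLIES false = true
NOT (NOT NOT (W IFF V) IMPLIES W) = NOT true = false
U XOR V = true XOR true = false
NOT (NOT NOT (W IFF V) IMPLIES W) IMPLIES (U XOR V) = false IMPLIES false = true
V OR (NOT (NOT NOT (W IFF V) IMPLIES W) IMPLIES (U XOR V)) = true OR true = true
U OR (V OR (NOT (NOT NOT (W IFF V) IMPLIES W) IMPLIES (U XOR V))) = true OR true = true
(W XOR V) AND (U OR (V OR (NOT (NOT NOT (W IFF V) IMPLIES W) IMPLIES (U XOR V)))) = true AND true = true
((W XOR V) AND (U OR (V OR (NOT (NOT NOT (W IFF V) IMPLIES W) IMPLIES (U XOR V))))) XOR V = true XOR true = false
V IFF U = true IFF true = true
U OR (V IFF U) = true OR true = true
(U OR (V IFF U)) IMPLIES U = true IMPLIES true = true
(((W XOR V) AND (U OR (V OR (NOT (NOT NOT (W IFF V) IMPLIES W) IMPLIES (U XOR V))))) XOR V) OR ((U OR (V IFF U)) IMPLIES U) = false OR true = true
U IFF ((((W XOR V) AND (U OR (V OR (NOT (NOT NOT (W IFF V) IMPLIES W) IMPLIES (U XOR V))))) XOR V) OR ((U OR (V IFF U)) IMPLIES U)) = true IFF true = true

true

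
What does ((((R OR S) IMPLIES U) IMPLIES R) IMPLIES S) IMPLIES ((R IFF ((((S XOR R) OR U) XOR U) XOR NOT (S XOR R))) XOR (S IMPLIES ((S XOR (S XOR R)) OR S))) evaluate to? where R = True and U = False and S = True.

False

R OR S = True OR True = True
(R OR S) IMPLIES U = True IMPLIES False = False
((R OR S) IMPLIES U) IMPLIES R = False IMPLIES True = True
(((R OR S) IMPLIES U) IMPLIES R) IMPLIES S = True IMPLIES True = True
S XOR R = True XOR True = False
(S XOR R) OR U = False OR False = False
((S XOR R) OR U) XOR U = False XOR False = False
S XOR R = True XOR True = False
NOT (S XOR R) = NOT False = True
(((S XOR R) OR U) XOR U) XOR NOT (S XOR R) = False XOR True = True
R IFF ((((S XOR R) OR U) XOR U) XOR NOT (S XOR R)) = True IFF True = True
S XOR R = True XOR True = False
S XOR (S XOR R) = True XOR False = True
(S XOR (S XOR R)) OR S = True OR True = True
S IMPLIES ((S XOR (S XOR R)) OR S) = True IMPLIES True = True
(R IFF ((((S XOR R) OR U) XOR U) XOR NOT (S XOR R))) XOR (S IMPLIES ((S XOR (S XOR R)) OR S)) = True XOR True = False
((((R OR S) IMPLIES U) IMPLIES R) IMPLIES S) IMPLIES ((R IFF ((((S XOR R) OR U) XOR U) XOR NOT (S XOR R))) XOR (S IMPLIES ((S XOR (S XOR R)) OR S))) = True IMPLIES False = False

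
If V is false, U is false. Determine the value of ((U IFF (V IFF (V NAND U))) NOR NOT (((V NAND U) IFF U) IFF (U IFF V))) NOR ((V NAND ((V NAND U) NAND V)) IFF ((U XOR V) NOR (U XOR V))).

Substituting V=false, U=false:
V NAND U = false NAND false = true
V IFF (V NAND U) = false IFF true = false
U IFF (V IFF (V NAND U)) = false IFF false = true
V NAND U = false NAND false = true
(V NAND U) IFF U = true IFF false = false
U IFF V = false IFF false = true
((V NAND U) IFF U) IFF (U IFF V) = false IFF true = false
NOT (((V NAND U) IFF U) IFF (U IFF V)) = NOT false = true
(U IFF (V IFF (V NAND U))) NOR NOT (((V NAND U) IFF U) IFF (U IFF V)) = true NOR true = false
V NAND U = false NAND false = true
(V NAND U) NAND V = true NAND false = true
V NAND ((V NAND U) NAND V) = false NAND true = true
U XOR V = false XOR false = false
U XOR V = false XOR false = false
(U XOR V) NOR (U XOR V) = false NOR false = true
(V NAND ((V NAND U) NAND V)) IFF ((U XOR V) NOR (U XOR V)) = true IFF true = true
((U IFF (V IFF (V NAND U))) NOR NOT (((V NAND U) IFF U) IFF (U IFF V))) NOR ((V NAND ((V NAND U) NAND V)) IFF ((U XOR V) NOR (U XOR V))) = false NOR true = false

false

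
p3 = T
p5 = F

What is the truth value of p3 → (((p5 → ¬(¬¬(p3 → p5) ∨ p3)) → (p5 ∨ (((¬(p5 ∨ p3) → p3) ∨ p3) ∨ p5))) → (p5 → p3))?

Substituting p3=T, p5=F:
p3 → p5 = T → F = F
¬(p3 → p5) = ¬F = T
¬¬(p3 → p5) = ¬T = F
¬¬(p3 → p5) ∨ p3 = F ∨ T = T
¬(¬¬(p3 → p5) ∨ p3) = ¬T = F
p5 → ¬(¬¬(p3 → p5) ∨ p3) = F → F = T
p5 ∨ p3 = F ∨ T = T
¬(p5 ∨ p3) = ¬T = F
¬(p5 ∨ p3) → p3 = F → T = T
(¬(p5 ∨ p3) → p3) ∨ p3 = T ∨ T = T
((¬(p5 ∨ p3) → p3) ∨ p3) ∨ p5 = T ∨ F = T
p5 ∨ (((¬(p5 ∨ p3) → p3) ∨ p3) ∨ p5) = F ∨ T = T
(p5 → ¬(¬¬(p3 → p5) ∨ p3)) → (p5 ∨ (((¬(p5 ∨ p3) → p3) ∨ p3) ∨ p5)) = T → T = T
p5 → p3 = F → T = T
((p5 → ¬(¬¬(p3 → p5) ∨ p3)) → (p5 ∨ (((¬(p5 ∨ p3) → p3) ∨ p3) ∨ p5))) → (p5 → p3) = T → T = T
p3 → (((p5 → ¬(¬¬(p3 → p5) ∨ p3)) → (p5 ∨ (((¬(p5 ∨ p3) → p3) ∨ p3) ∨ p5))) → (p5 → p3)) = T → T = T

T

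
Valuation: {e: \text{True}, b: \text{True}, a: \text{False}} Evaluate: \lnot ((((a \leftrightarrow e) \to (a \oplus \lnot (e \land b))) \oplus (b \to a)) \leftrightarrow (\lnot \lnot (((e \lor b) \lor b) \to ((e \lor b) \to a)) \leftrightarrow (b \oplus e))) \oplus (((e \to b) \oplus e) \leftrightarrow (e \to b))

Substituting e=\text{True}, b=\text{True}, a=\text{False}:
a \leftrightarrow e = \text{False} \leftrightarrow \text{True} = \text{False}
e \land b = \text{True} \land \text{True} = \text{True}
\lnot (e \land b) = \lnot \text{True} = \text{False}
a \oplus \lnot (e \land b) = \text{False} \oplus \text{False} = \text{False}
(a \leftrightarrow e) \to (a \oplus \lnot (e \land b)) = \text{False} \to \text{False} = \text{True}
b \to a = \text{True} \to \text{False} = \text{False}
((a \leftrightarrow e) \to (a \oplus \lnot (e \land b))) \oplus (b \to a) = \text{True} \oplus \text{False} = \text{True}
e \lor b = \text{True} \lor \text{True} = \text{True}
(e \lor b) \lor b = \text{True} \lor \text{True} = \text{True}
e \lor b = \text{True} \lor \text{True} = \text{True}
(e \lor b) \to a = \text{True} \to \text{False} = \text{False}
((e \lor b) \lor b) \to ((e \lor b) \to a) = \text{True} \to \text{False} = \text{False}
\lnot (((e \lor b) \lor b) \to ((e \lor b) \to a)) = \lnot \text{False} = \text{True}
\lnot \lnot (((e \lor b) \lor b) \to ((e \lor b) \to a)) = \lnot \text{True} = \text{False}
b \oplus e = \text{True} \oplus \text{True} = \text{False}
\lnot \lnot (((e \lor b) \lor b) \to ((e \lor b) \to a)) \leftrightarrow (b \oplus e) = \text{False} \leftrightarrow \text{False} = \text{True}
(((a \leftrightarrow e) \to (a \oplus \lnot (e \land b))) \oplus (b \to a)) \leftrightarrow (\lnot \lnot (((e \lor b) \lor b) \to ((e \lor b) \to a)) \leftrightarrow (b \oplus e)) = \text{True} \leftrightarrow \text{True} = \text{True}
\lnot ((((a \leftrightarrow e) \to (a \oplus \lnot (e \land b))) \oplus (b \to a)) \leftrightarrow (\lnot \lnot (((e \lor b) \lor b) \to ((e \lor b) \to a)) \leftrightarrow (b \oplus e))) = \lnot \text{True} = \text{False}
e \to b = \text{True} \to \text{True} = \text{True}
(e \to b) \oplus e = \text{True} \oplus \text{True} = \text{False}
e \to b = \text{True} \to \text{True} = \text{True}
((e \to b) \oplus e) \leftrightarrow (e \to b) = \text{False} \leftrightarrow \text{True} = \text{False}
\lnot ((((a \leftrightarrow e) \to (a \oplus \lnot (e \land b))) \oplus (b \to a)) \leftrightarrow (\lnot \lnot (((e \lor b) \lor b) \to ((e \lor b) \to a)) \leftrightarrow (b \oplus e))) \oplus (((e \to b) \oplus e) \leftrightarrow (e \to b)) = \text{False} \oplus \text{False} = \text{False}

\text{False}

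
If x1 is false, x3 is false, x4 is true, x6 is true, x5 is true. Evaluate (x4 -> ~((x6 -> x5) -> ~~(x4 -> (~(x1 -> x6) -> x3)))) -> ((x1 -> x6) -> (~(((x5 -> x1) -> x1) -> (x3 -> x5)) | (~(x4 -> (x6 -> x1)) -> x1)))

True

Substituting x1=False, x3=False, x4=True, x6=True, x5=True:
x6 -> x5 = True -> True = True
x1 -> x6 = False -> True = True
~(x1 -> x6) = ~True = False
~(x1 -> x6) -> x3 = False -> False = True
x4 -> (~(x1 -> x6) -> x3) = True -> True = True
~(x4 -> (~(x1 -> x6) -> x3)) = ~True = False
~~(x4 -> (~(x1 -> x6) -> x3)) = ~False = True
(x6 -> x5) -> ~~(x4 -> (~(x1 -> x6) -> x3)) = True -> True = True
~((x6 -> x5) -> ~~(x4 -> (~(x1 -> x6) -> x3))) = ~True = False
x4 -> ~((x6 -> x5) -> ~~(x4 -> (~(x1 -> x6) -> x3))) = True -> False = False
x1 -> x6 = False -> True = True
x5 -> x1 = True -> False = False
(x5 -> x1) -> x1 = False -> False = True
x3 -> x5 = False -> True = True
((x5 -> x1) -> x1) -> (x3 -> x5) = True -> True = True
~(((x5 -> x1) -> x1) -> (x3 -> x5)) = ~True = False
x6 -> x1 = True -> False = False
x4 -> (x6 -> x1) = True -> False = False
~(x4 -> (x6 -> x1)) = ~False = True
~(x4 -> (x6 -> x1)) -> x1 = True -> False = False
~(((x5 -> x1) -> x1) -> (x3 -> x5)) | (~(x4 -> (x6 -> x1)) -> x1) = False | False = False
(x1 -> x6) -> (~(((x5 -> x1) -> x1) -> (x3 -> x5)) | (~(x4 -> (x6 -> x1)) -> x1)) = True -> False = False
(x4 -> ~((x6 -> x5) -> ~~(x4 -> (~(x1 -> x6) -> x3)))) -> ((x1 -> x6) -> (~(((x5 -> x1) -> x1) -> (x3 -> x5)) | (~(x4 -> (x6 -> x1)) -> x1))) = False -> False = True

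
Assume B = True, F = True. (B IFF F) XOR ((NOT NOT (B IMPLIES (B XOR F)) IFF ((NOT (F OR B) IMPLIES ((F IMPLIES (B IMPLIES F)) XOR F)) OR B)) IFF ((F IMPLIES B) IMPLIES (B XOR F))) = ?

B IFF F = True IFF True = True
B XOR F = True XOR True = False
B IMPLIES (B XOR F) = True IMPLIES False = False
NOT (B IMPLIES (B XOR F)) = NOT False = True
NOT NOT (B IMPLIES (B XOR F)) = NOT True = False
F OR B = True OR True = True
NOT (F OR B) = NOT True = False
B IMPLIES F = True IMPLIES True = True
F IMPLIES (B IMPLIES F) = True IMPLIES True = True
(F IMPLIES (B IMPLIES F)) XOR F = True XOR True = False
NOT (F OR B) IMPLIES ((F IMPLIES (B IMPLIES F)) XOR F) = False IMPLIES False = True
(NOT (F OR B) IMPLIES ((F IMPLIES (B IMPLIES F)) XOR F)) OR B = True OR True = True
NOT NOT (B IMPLIES (B XOR F)) IFF ((NOT (F OR B) IMPLIES ((F IMPLIES (B IMPLIES F)) XOR F)) OR B) = False IFF True = False
F IMPLIES B = True IMPLIES True = True
B XOR F = True XOR True = False
(F IMPLIES B) IMPLIES (B XOR F) = True IMPLIES False = False
(NOT NOT (B IMPLIES (B XOR F)) IFF ((NOT (F OR B) IMPLIES ((F IMPLIES (B IMPLIES F)) XOR F)) OR B)) IFF ((F IMPLIES B) IMPLIES (B XOR F)) = False IFF False = True
(B IFF F) XOR ((NOT NOT (B IMPLIES (B XOR F)) IFF ((NOT (F OR B) IMPLIES ((F IMPLIES (B IMPLIES F)) XOR F)) OR B)) IFF ((F IMPLIES B) IMPLIES (B XOR F))) = True XOR True = False

False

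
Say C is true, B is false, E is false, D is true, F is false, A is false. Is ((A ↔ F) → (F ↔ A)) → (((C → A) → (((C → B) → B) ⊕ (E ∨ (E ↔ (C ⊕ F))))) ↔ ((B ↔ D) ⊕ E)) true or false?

False

A ↔ F = False ↔ False = True
F ↔ A = False ↔ False = True
(A ↔ F) → (F ↔ A) = True → True = True
C → A = True → False = False
C → B = True → False = False
(C → B) → B = False → False = True
C ⊕ F = True ⊕ False = True
E ↔ (C ⊕ F) = False ↔ True = False
E ∨ (E ↔ (C ⊕ F)) = False ∨ False = False
((C → B) → B) ⊕ (E ∨ (E ↔ (C ⊕ F))) = True ⊕ False = True
(C → A) → (((C → B) → B) ⊕ (E ∨ (E ↔ (C ⊕ F)))) = False → True = True
B ↔ D = False ↔ True = False
(B ↔ D) ⊕ E = False ⊕ False = False
((C → A) → (((C → B) → B) ⊕ (E ∨ (E ↔ (C ⊕ F))))) ↔ ((B ↔ D) ⊕ E) = True ↔ False = False
((A ↔ F) → (F ↔ A)) → (((C → A) → (((C → B) → B) ⊕ (E ∨ (E ↔ (C ⊕ F))))) ↔ ((B ↔ D) ⊕ E)) = True → False = False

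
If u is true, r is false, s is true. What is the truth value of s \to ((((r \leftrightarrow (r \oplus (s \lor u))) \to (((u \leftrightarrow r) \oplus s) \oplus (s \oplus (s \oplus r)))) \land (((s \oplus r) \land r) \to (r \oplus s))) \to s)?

T

Substituting u=T, r=F, s=T:
s \lor u = T \lor T = T
r \oplus (s \lor u) = F \oplus T = T
r \leftrightarrow (r \oplus (s \lor u)) = F \leftrightarrow T = F
u \leftrightarrow r = T \leftrightarrow F = F
(u \leftrightarrow r) \oplus s = F \oplus T = T
s \oplus r = T \oplus F = T
s \oplus (s \oplus r) = T \oplus T = F
((u \leftrightarrow r) \oplus s) \oplus (s \oplus (s \oplus r)) = T \oplus F = T
(r \leftrightarrow (r \oplus (s \lor u))) \to (((u \leftrightarrow r) \oplus s) \oplus (s \oplus (s \oplus r))) = F \to T = T
s \oplus r = T \oplus F = T
(s \oplus r) \land r = T \land F = F
r \oplus s = F \oplus T = T
((s \oplus r) \land r) \to (r \oplus s) = F \to T = T
((r \leftrightarrow (r \oplus (s \lor u))) \to (((u \leftrightarrow r) \oplus s) \oplus (s \oplus (s \oplus r)))) \land (((s \oplus r) \land r) \to (r \oplus s)) = T \land T = T
(((r \leftrightarrow (r \oplus (s \lor u))) \to (((u \leftrightarrow r) \oplus s) \oplus (s \oplus (s \oplus r)))) \land (((s \oplus r) \land r) \to (r \oplus s))) \to s = T \to T = T
s \to ((((r \leftrightarrow (r \oplus (s \lor u))) \to (((u \leftrightarrow r) \oplus s) \oplus (s \oplus (s \oplus r)))) \land (((s \oplus r) \land r) \to (r \oplus s))) \to s) = T \to T = T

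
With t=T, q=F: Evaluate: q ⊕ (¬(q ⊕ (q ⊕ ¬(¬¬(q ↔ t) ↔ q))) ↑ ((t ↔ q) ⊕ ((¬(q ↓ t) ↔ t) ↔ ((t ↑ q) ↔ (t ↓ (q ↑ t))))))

Substituting t=T, q=F:
q ↔ t = F ↔ T = F
¬(q ↔ t) = ¬F = T
¬¬(q ↔ t) = ¬T = F
¬¬(q ↔ t) ↔ q = F ↔ F = T
¬(¬¬(q ↔ t) ↔ q) = ¬T = F
q ⊕ ¬(¬¬(q ↔ t) ↔ q) = F ⊕ F = F
q ⊕ (q ⊕ ¬(¬¬(q ↔ t) ↔ q)) = F ⊕ F = F
¬(q ⊕ (q ⊕ ¬(¬¬(q ↔ t) ↔ q))) = ¬F = T
t ↔ q = T ↔ F = F
q ↓ t = F ↓ T = F
¬(q ↓ t) = ¬F = T
¬(q ↓ t) ↔ t = T ↔ T = T
t ↑ q = T ↑ F = T
q ↑ t = F ↑ T = T
t ↓ (q ↑ t) = T ↓ T = F
(t ↑ q) ↔ (t ↓ (q ↑ t)) = T ↔ F = F
(¬(q ↓ t) ↔ t) ↔ ((t ↑ q) ↔ (t ↓ (q ↑ t))) = T ↔ F = F
(t ↔ q) ⊕ ((¬(q ↓ t) ↔ t) ↔ ((t ↑ q) ↔ (t ↓ (q ↑ t)))) = F ⊕ F = F
¬(q ⊕ (q ⊕ ¬(¬¬(q ↔ t) ↔ q))) ↑ ((t ↔ q) ⊕ ((¬(q ↓ t) ↔ t) ↔ ((t ↑ q) ↔ (t ↓ (q ↑ t))))) = T ↑ F = T
q ⊕ (¬(q ⊕ (q ⊕ ¬(¬¬(q ↔ t) ↔ q))) ↑ ((t ↔ q) ⊕ ((¬(q ↓ t) ↔ t) ↔ ((t ↑ q) ↔ (t ↓ (q ↑ t)))))) = F ⊕ T = T

T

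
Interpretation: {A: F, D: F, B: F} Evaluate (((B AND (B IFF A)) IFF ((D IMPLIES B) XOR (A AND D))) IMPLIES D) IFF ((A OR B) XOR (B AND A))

F

Substituting A=F, D=F, B=F:
B IFF A = F IFF F = T
B AND (B IFF A) = F AND T = F
D IMPLIES B = F IMPLIES F = T
A AND D = F AND F = F
(D IMPLIES B) XOR (A AND D) = T XOR F = T
(B AND (B IFF A)) IFF ((D IMPLIES B) XOR (A AND D)) = F IFF T = F
((B AND (B IFF A)) IFF ((D IMPLIES B) XOR (A AND D))) IMPLIES D = F IMPLIES F = T
A OR B = F OR F = F
B AND A = F AND F = F
(A OR B) XOR (B AND A) = F XOR F = F
(((B AND (B IFF A)) IFF ((D IMPLIES B) XOR (A AND D))) IMPLIES D) IFF ((A OR B) XOR (B AND A)) = T IFF F = F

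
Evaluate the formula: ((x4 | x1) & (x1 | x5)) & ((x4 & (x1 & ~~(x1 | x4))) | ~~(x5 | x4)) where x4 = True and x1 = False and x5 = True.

x4 | x1 = True | False = True
x1 | x5 = False | True = True
(x4 | x1) & (x1 | x5) = True & True = True
x1 | x4 = False | True = True
~(x1 | x4) = ~True = False
~~(x1 | x4) = ~False = True
x1 & ~~(x1 | x4) = False & True = False
x4 & (x1 & ~~(x1 | x4)) = True & False = False
x5 | x4 = True | True = True
~(x5 | x4) = ~True = False
~~(x5 | x4) = ~False = True
(x4 & (x1 & ~~(x1 | x4))) | ~~(x5 | x4) = False | True = True
((x4 | x1) & (x1 | x5)) & ((x4 & (x1 & ~~(x1 | x4))) | ~~(x5 | x4)) = True & True = True

True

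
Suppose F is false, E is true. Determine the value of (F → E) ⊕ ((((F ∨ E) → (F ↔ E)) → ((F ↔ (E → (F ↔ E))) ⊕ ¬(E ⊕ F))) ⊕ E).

True

F → E = False → True = True
F ∨ E = False ∨ True = True
F ↔ E = False ↔ True = False
(F ∨ E) → (F ↔ E) = True → False = False
F ↔ E = False ↔ True = False
E → (F ↔ E) = True → False = False
F ↔ (E → (F ↔ E)) = False ↔ False = True
E ⊕ F = True ⊕ False = True
¬(E ⊕ F) = ¬True = False
(F ↔ (E → (F ↔ E))) ⊕ ¬(E ⊕ F) = True ⊕ False = True
((F ∨ E) → (F ↔ E)) → ((F ↔ (E → (F ↔ E))) ⊕ ¬(E ⊕ F)) = False → True = True
(((F ∨ E) → (F ↔ E)) → ((F ↔ (E → (F ↔ E))) ⊕ ¬(E ⊕ F))) ⊕ E = True ⊕ True = False
(F → E) ⊕ ((((F ∨ E) → (F ↔ E)) → ((F ↔ (E → (F ↔ E))) ⊕ ¬(E ⊕ F))) ⊕ E) = True ⊕ False = True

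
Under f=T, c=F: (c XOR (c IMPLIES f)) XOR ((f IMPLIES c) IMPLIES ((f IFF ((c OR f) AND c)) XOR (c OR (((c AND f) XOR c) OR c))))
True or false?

c IMPLIES f = F IMPLIES T = T
c XOR (c IMPLIES f) = F XOR T = T
f IMPLIES c = T IMPLIES F = F
c OR f = F OR T = T
(c OR f) AND c = T AND F = F
f IFF ((c OR f) AND c) = T IFF F = F
c AND f = F AND T = F
(c AND f) XOR c = F XOR F = F
((c AND f) XOR c) OR c = F OR F = F
c OR (((c AND f) XOR c) OR c) = F OR F = F
(f IFF ((c OR f) AND c)) XOR (c OR (((c AND f) XOR c) OR c)) = F XOR F = F
(f IMPLIES c) IMPLIES ((f IFF ((c OR f) AND c)) XOR (c OR (((c AND f) XOR c) OR c))) = F IMPLIES F = T
(c XOR (c IMPLIES f)) XOR ((f IMPLIES c) IMPLIES ((f IFF ((c OR f) AND c)) XOR (c OR (((c AND f) XOR c) OR c)))) = T XOR T = F

F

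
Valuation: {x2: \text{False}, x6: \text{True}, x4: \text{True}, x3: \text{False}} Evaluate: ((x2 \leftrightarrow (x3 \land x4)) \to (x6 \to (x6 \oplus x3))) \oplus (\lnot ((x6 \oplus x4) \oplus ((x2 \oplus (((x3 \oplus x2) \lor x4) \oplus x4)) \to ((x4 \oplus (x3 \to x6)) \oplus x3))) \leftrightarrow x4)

\text{True}

x3 \land x4 = \text{False} \land \text{True} = \text{False}
x2 \leftrightarrow (x3 \land x4) = \text{False} \leftrightarrow \text{False} = \text{True}
x6 \oplus x3 = \text{True} \oplus \text{False} = \text{True}
x6 \to (x6 \oplus x3) = \text{True} \to \text{True} = \text{True}
(x2 \leftrightarrow (x3 \land x4)) \to (x6 \to (x6 \oplus x3)) = \text{True} \to \text{True} = \text{True}
x6 \oplus x4 = \text{True} \oplus \text{True} = \text{False}
x3 \oplus x2 = \text{False} \oplus \text{False} = \text{False}
(x3 \oplus x2) \lor x4 = \text{False} \lor \text{True} = \text{True}
((x3 \oplus x2) \lor x4) \oplus x4 = \text{True} \oplus \text{True} = \text{False}
x2 \oplus (((x3 \oplus x2) \lor x4) \oplus x4) = \text{False} \oplus \text{False} = \text{False}
x3 \to x6 = \text{False} \to \text{True} = \text{True}
x4 \oplus (x3 \to x6) = \text{True} \oplus \text{True} = \text{False}
(x4 \oplus (x3 \to x6)) \oplus x3 = \text{False} \oplus \text{False} = \text{False}
(x2 \oplus (((x3 \oplus x2) \lor x4) \oplus x4)) \to ((x4 \oplus (x3 \to x6)) \oplus x3) = \text{False} \to \text{False} = \text{True}
(x6 \oplus x4) \oplus ((x2 \oplus (((x3 \oplus x2) \lor x4) \oplus x4)) \to ((x4 \oplus (x3 \to x6)) \oplus x3)) = \text{False} \oplus \text{True} = \text{True}
\lnot ((x6 \oplus x4) \oplus ((x2 \oplus (((x3 \oplus x2) \lor x4) \oplus x4)) \to ((x4 \oplus (x3 \to x6)) \oplus x3))) = \lnot \text{True} = \text{False}
\lnot ((x6 \oplus x4) \oplus ((x2 \oplus (((x3 \oplus x2) \lor x4) \oplus x4)) \to ((x4 \oplus (x3 \to x6)) \oplus x3))) \leftrightarrow x4 = \text{False} \leftrightarrow \text{True} = \text{False}
((x2 \leftrightarrow (x3 \land x4)) \to (x6 \to (x6 \oplus x3))) \oplus (\lnot ((x6 \oplus x4) \oplus ((x2 \oplus (((x3 \oplus x2) \lor x4) \oplus x4)) \to ((x4 \oplus (x3 \to x6)) \oplus x3))) \leftrightarrow x4) = \text{True} \oplus \text{False} = \text{True}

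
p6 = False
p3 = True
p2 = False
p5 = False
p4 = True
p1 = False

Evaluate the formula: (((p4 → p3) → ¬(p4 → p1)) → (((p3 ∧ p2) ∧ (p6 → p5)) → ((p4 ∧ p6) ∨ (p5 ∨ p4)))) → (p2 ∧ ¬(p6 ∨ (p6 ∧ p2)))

Substituting p6=False, p3=True, p2=False, p5=False, p4=True, p1=False:
p4 → p3 = True → True = True
p4 → p1 = True → False = False
¬(p4 → p1) = ¬False = True
(p4 → p3) → ¬(p4 → p1) = True → True = True
p3 ∧ p2 = True ∧ False = False
p6 → p5 = False → False = True
(p3 ∧ p2) ∧ (p6 → p5) = False ∧ True = False
p4 ∧ p6 = True ∧ False = False
p5 ∨ p4 = False ∨ True = True
(p4 ∧ p6) ∨ (p5 ∨ p4) = False ∨ True = True
((p3 ∧ p2) ∧ (p6 → p5)) → ((p4 ∧ p6) ∨ (p5 ∨ p4)) = False → True = True
((p4 → p3) → ¬(p4 → p1)) → (((p3 ∧ p2) ∧ (p6 → p5)) → ((p4 ∧ p6) ∨ (p5 ∨ p4))) = True → True = True
p6 ∧ p2 = False ∧ False = False
p6 ∨ (p6 ∧ p2) = False ∨ False = False
¬(p6 ∨ (p6 ∧ p2)) = ¬False = True
p2 ∧ ¬(p6 ∨ (p6 ∧ p2)) = False ∧ True = False
(((p4 → p3) → ¬(p4 → p1)) → (((p3 ∧ p2) ∧ (p6 → p5)) → ((p4 ∧ p6) ∨ (p5 ∨ p4)))) → (p2 ∧ ¬(p6 ∨ (p6 ∧ p2))) = True → False = False

False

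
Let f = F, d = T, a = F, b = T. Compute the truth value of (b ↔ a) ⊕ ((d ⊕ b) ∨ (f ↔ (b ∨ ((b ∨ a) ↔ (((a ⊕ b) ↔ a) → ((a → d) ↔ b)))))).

F

b ↔ a = T ↔ F = F
d ⊕ b = T ⊕ T = F
b ∨ a = T ∨ F = T
a ⊕ b = F ⊕ T = T
(a ⊕ b) ↔ a = T ↔ F = F
a → d = F → T = T
(a → d) ↔ b = T ↔ T = T
((a ⊕ b) ↔ a) → ((a → d) ↔ b) = F → T = T
(b ∨ a) ↔ (((a ⊕ b) ↔ a) → ((a → d) ↔ b)) = T ↔ T = T
b ∨ ((b ∨ a) ↔ (((a ⊕ b) ↔ a) → ((a → d) ↔ b))) = T ∨ T = T
f ↔ (b ∨ ((b ∨ a) ↔ (((a ⊕ b) ↔ a) → ((a → d) ↔ b)))) = F ↔ T = F
(d ⊕ b) ∨ (f ↔ (b ∨ ((b ∨ a) ↔ (((a ⊕ b) ↔ a) → ((a → d) ↔ b))))) = F ∨ F = F
(b ↔ a) ⊕ ((d ⊕ b) ∨ (f ↔ (b ∨ ((b ∨ a) ↔ (((a ⊕ b) ↔ a) → ((a → d) ↔ b)))))) = F ⊕ F = F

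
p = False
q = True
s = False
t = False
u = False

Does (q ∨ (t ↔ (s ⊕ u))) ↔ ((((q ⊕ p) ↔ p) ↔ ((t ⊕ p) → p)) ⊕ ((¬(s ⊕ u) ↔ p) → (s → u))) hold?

s ⊕ u = False ⊕ False = False
t ↔ (s ⊕ u) = False ↔ False = True
q ∨ (t ↔ (s ⊕ u)) = True ∨ True = True
q ⊕ p = True ⊕ False = True
(q ⊕ p) ↔ p = True ↔ False = False
t ⊕ p = False ⊕ False = False
(t ⊕ p) → p = False → False = True
((q ⊕ p) ↔ p) ↔ ((t ⊕ p) → p) = False ↔ True = False
s ⊕ u = False ⊕ False = False
¬(s ⊕ u) = ¬False = True
¬(s ⊕ u) ↔ p = True ↔ False = False
s → u = False → False = True
(¬(s ⊕ u) ↔ p) → (s → u) = False → True = True
(((q ⊕ p) ↔ p) ↔ ((t ⊕ p) → p)) ⊕ ((¬(s ⊕ u) ↔ p) → (s → u)) = False ⊕ True = True
(q ∨ (t ↔ (s ⊕ u))) ↔ ((((q ⊕ p) ↔ p) ↔ ((t ⊕ p) → p)) ⊕ ((¬(s ⊕ u) ↔ p) → (s → u))) = True ↔ True = True

True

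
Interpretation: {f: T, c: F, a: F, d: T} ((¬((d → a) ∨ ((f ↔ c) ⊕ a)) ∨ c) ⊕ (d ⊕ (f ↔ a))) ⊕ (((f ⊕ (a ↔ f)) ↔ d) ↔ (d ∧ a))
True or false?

F

Substituting f=T, c=F, a=F, d=T:
d → a = T → F = F
f ↔ c = T ↔ F = F
(f ↔ c) ⊕ a = F ⊕ F = F
(d → a) ∨ ((f ↔ c) ⊕ a) = F ∨ F = F
¬((d → a) ∨ ((f ↔ c) ⊕ a)) = ¬F = T
¬((d → a) ∨ ((f ↔ c) ⊕ a)) ∨ c = T ∨ F = T
f ↔ a = T ↔ F = F
d ⊕ (f ↔ a) = T ⊕ F = T
(¬((d → a) ∨ ((f ↔ c) ⊕ a)) ∨ c) ⊕ (d ⊕ (f ↔ a)) = T ⊕ T = F
a ↔ f = F ↔ T = F
f ⊕ (a ↔ f) = T ⊕ F = T
(f ⊕ (a ↔ f)) ↔ d = T ↔ T = T
d ∧ a = T ∧ F = F
((f ⊕ (a ↔ f)) ↔ d) ↔ (d ∧ a) = T ↔ F = F
((¬((d → a) ∨ ((f ↔ c) ⊕ a)) ∨ c) ⊕ (d ⊕ (f ↔ a))) ⊕ (((f ⊕ (a ↔ f)) ↔ d) ↔ (d ∧ a)) = F ⊕ F = F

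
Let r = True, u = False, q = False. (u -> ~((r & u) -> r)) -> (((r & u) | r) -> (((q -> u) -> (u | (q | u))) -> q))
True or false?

True

r & u = True & False = False
(r & u) -> r = False -> True = True
~((r & u) -> r) = ~True = False
u -> ~((r & u) -> r) = False -> False = True
r & u = True & False = False
(r & u) | r = False | True = True
q -> u = False -> False = True
q | u = False | False = False
u | (q | u) = False | False = False
(q -> u) -> (u | (q | u)) = True -> False = False
((q -> u) -> (u | (q | u))) -> q = False -> False = True
((r & u) | r) -> (((q -> u) -> (u | (q | u))) -> q) = True -> True = True
(u -> ~((r & u) -> r)) -> (((r & u) | r) -> (((q -> u) -> (u | (q | u))) -> q)) = True -> True = True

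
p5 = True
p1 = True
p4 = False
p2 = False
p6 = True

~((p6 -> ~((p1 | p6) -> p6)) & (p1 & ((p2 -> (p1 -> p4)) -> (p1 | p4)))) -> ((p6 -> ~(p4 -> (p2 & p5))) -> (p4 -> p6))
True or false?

p1 | p6 = True | True = True
(p1 | p6) -> p6 = True -> True = True
~((p1 | p6) -> p6) = ~True = False
p6 -> ~((p1 | p6) -> p6) = True -> False = False
p1 -> p4 = True -> False = False
p2 -> (p1 -> p4) = False -> False = True
p1 | p4 = True | False = True
(p2 -> (p1 -> p4)) -> (p1 | p4) = True -> True = True
p1 & ((p2 -> (p1 -> p4)) -> (p1 | p4)) = True & True = True
(p6 -> ~((p1 | p6) -> p6)) & (p1 & ((p2 -> (p1 -> p4)) -> (p1 | p4))) = False & True = False
~((p6 -> ~((p1 | p6) -> p6)) & (p1 & ((p2 -> (p1 -> p4)) -> (p1 | p4)))) = ~False = True
p2 & p5 = False & True = False
p4 -> (p2 & p5) = False -> False = True
~(p4 -> (p2 & p5)) = ~True = False
p6 -> ~(p4 -> (p2 & p5)) = True -> False = False
p4 -> p6 = False -> True = True
(p6 -> ~(p4 -> (p2 & p5))) -> (p4 -> p6) = False -> True = True
~((p6 -> ~((p1 | p6) -> p6)) & (p1 & ((p2 -> (p1 -> p4)) -> (p1 | p4)))) -> ((p6 -> ~(p4 -> (p2 & p5))) -> (p4 -> p6)) = True -> True = True

True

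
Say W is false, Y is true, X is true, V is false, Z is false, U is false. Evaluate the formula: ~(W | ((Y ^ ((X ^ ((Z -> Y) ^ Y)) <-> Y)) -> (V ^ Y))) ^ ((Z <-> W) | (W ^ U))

Z -> Y = F -> T = T
(Z -> Y) ^ Y = T ^ T = F
X ^ ((Z -> Y) ^ Y) = T ^ F = T
(X ^ ((Z -> Y) ^ Y)) <-> Y = T <-> T = T
Y ^ ((X ^ ((Z -> Y) ^ Y)) <-> Y) = T ^ T = F
V ^ Y = F ^ T = T
(Y ^ ((X ^ ((Z -> Y) ^ Y)) <-> Y)) -> (V ^ Y) = F -> T = T
W | ((Y ^ ((X ^ ((Z -> Y) ^ Y)) <-> Y)) -> (V ^ Y)) = F | T = T
~(W | ((Y ^ ((X ^ ((Z -> Y) ^ Y)) <-> Y)) -> (V ^ Y))) = ~T = F
Z <-> W = F <-> F = T
W ^ U = F ^ F = F
(Z <-> W) | (W ^ U) = T | F = T
~(W | ((Y ^ ((X ^ ((Z -> Y) ^ Y)) <-> Y)) -> (V ^ Y))) ^ ((Z <-> W) | (W ^ U)) = F ^ T = T

T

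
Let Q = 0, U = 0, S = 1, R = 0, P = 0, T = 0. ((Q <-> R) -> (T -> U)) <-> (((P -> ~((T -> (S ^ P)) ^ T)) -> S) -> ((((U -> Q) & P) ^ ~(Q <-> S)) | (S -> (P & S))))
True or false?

1

Q <-> R = 0 <-> 0 = 1
T -> U = 0 -> 0 = 1
(Q <-> R) -> (T -> U) = 1 -> 1 = 1
S ^ P = 1 ^ 0 = 1
T -> (S ^ P) = 0 -> 1 = 1
(T -> (S ^ P)) ^ T = 1 ^ 0 = 1
~((T -> (S ^ P)) ^ T) = ~1 = 0
P -> ~((T -> (S ^ P)) ^ T) = 0 -> 0 = 1
(P -> ~((T -> (S ^ P)) ^ T)) -> S = 1 -> 1 = 1
U -> Q = 0 -> 0 = 1
(U -> Q) & P = 1 & 0 = 0
Q <-> S = 0 <-> 1 = 0
~(Q <-> S) = ~0 = 1
((U -> Q) & P) ^ ~(Q <-> S) = 0 ^ 1 = 1
P & S = 0 & 1 = 0
S -> (P & S) = 1 -> 0 = 0
(((U -> Q) & P) ^ ~(Q <-> S)) | (S -> (P & S)) = 1 | 0 = 1
((P -> ~((T -> (S ^ P)) ^ T)) -> S) -> ((((U -> Q) & P) ^ ~(Q <-> S)) | (S -> (P & S))) = 1 -> 1 = 1
((Q <-> R) -> (T -> U)) <-> (((P -> ~((T -> (S ^ P)) ^ T)) -> S) -> ((((U -> Q) & P) ^ ~(Q <-> S)) | (S -> (P & S)))) = 1 <-> 1 = 1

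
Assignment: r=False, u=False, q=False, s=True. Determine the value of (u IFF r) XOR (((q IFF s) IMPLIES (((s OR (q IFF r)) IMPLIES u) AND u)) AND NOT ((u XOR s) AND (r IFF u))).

True

u IFF r = False IFF False = True
q IFF s = False IFF True = False
q IFF r = False IFF False = True
s OR (q IFF r) = True OR True = True
(s OR (q IFF r)) IMPLIES u = True IMPLIES False = False
((s OR (q IFF r)) IMPLIES u) AND u = False AND False = False
(q IFF s) IMPLIES (((s OR (q IFF r)) IMPLIES u) AND u) = False IMPLIES False = True
u XOR s = False XOR True = True
r IFF u = False IFF False = True
(u XOR s) AND (r IFF u) = True AND True = True
NOT ((u XOR s) AND (r IFF u)) = NOT True = False
((q IFF s) IMPLIES (((s OR (q IFF r)) IMPLIES u) AND u)) AND NOT ((u XOR s) AND (r IFF u)) = True AND False = False
(u IFF r) XOR (((q IFF s) IMPLIES (((s OR (q IFF r)) IMPLIES u) AND u)) AND NOT ((u XOR s) AND (r IFF u))) = True XOR False = True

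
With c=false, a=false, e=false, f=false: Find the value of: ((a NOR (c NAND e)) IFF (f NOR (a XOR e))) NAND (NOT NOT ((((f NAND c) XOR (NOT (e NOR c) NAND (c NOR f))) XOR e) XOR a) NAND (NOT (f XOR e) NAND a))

true

c NAND e = false NAND false = true
a NOR (c NAND e) = false NOR true = false
a XOR e = false XOR false = false
f NOR (a XOR e) = false NOR false = true
(a NOR (c NAND e)) IFF (f NOR (a XOR e)) = false IFF true = false
f NAND c = false NAND false = true
e NOR c = false NOR false = true
NOT (e NOR c) = NOT true = false
c NOR f = false NOR false = true
NOT (e NOR c) NAND (c NOR f) = false NAND true = true
(f NAND c) XOR (NOT (e NOR c) NAND (c NOR f)) = true XOR true = false
((f NAND c) XOR (NOT (e NOR c) NAND (c NOR f))) XOR e = false XOR false = false
(((f NAND c) XOR (NOT (e NOR c) NAND (c NOR f))) XOR e) XOR a = false XOR false = false
NOT ((((f NAND c) XOR (NOT (e NOR c) NAND (c NOR f))) XOR e) XOR a) = NOT false = true
NOT NOT ((((f NAND c) XOR (NOT (e NOR c) NAND (c NOR f))) XOR e) XOR a) = NOT true = false
f XOR e = false XOR false = false
NOT (f XOR e) = NOT false = true
NOT (f XOR e) NAND a = true NAND false = true
NOT NOT ((((f NAND c) XOR (NOT (e NOR c) NAND (c NOR f))) XOR e) XOR a) NAND (NOT (f XOR e) NAND a) = false NAND true = true
((a NOR (c NAND e)) IFF (f NOR (a XOR e))) NAND (NOT NOT ((((f NAND c) XOR (NOT (e NOR c) NAND (c NOR f))) XOR e) XOR a) NAND (NOT (f XOR e) NAND a)) = false NAND true = true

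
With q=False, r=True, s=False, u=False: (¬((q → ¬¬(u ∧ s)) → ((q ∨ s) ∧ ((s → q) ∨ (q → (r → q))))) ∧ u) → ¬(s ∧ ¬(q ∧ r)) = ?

True

u ∧ s = False ∧ False = False
¬(u ∧ s) = ¬False = True
¬¬(u ∧ s) = ¬True = False
q → ¬¬(u ∧ s) = False → False = True
q ∨ s = False ∨ False = False
s → q = False → False = True
r → q = True → False = False
q → (r → q) = False → False = True
(s → q) ∨ (q → (r → q)) = True ∨ True = True
(q ∨ s) ∧ ((s → q) ∨ (q → (r → q))) = False ∧ True = False
(q → ¬¬(u ∧ s)) → ((q ∨ s) ∧ ((s → q) ∨ (q → (r → q)))) = True → False = False
¬((q → ¬¬(u ∧ s)) → ((q ∨ s) ∧ ((s → q) ∨ (q → (r → q))))) = ¬False = True
¬((q → ¬¬(u ∧ s)) → ((q ∨ s) ∧ ((s → q) ∨ (q → (r → q))))) ∧ u = True ∧ False = False
q ∧ r = False ∧ True = False
¬(q ∧ r) = ¬False = True
s ∧ ¬(q ∧ r) = False ∧ True = False
¬(s ∧ ¬(q ∧ r)) = ¬False = True
(¬((q → ¬¬(u ∧ s)) → ((q ∨ s) ∧ ((s → q) ∨ (q → (r → q))))) ∧ u) → ¬(s ∧ ¬(q ∧ r)) = False → True = True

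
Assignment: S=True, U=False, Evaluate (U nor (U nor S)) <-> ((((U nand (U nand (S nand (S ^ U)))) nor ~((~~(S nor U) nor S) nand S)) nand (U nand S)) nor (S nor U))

False

Substituting S=True, U=False:
U nor S = False nor True = False
U nor (U nor S) = False nor False = True
S ^ U = True ^ False = True
S nand (S ^ U) = True nand True = False
U nand (S nand (S ^ U)) = False nand False = True
U nand (U nand (S nand (S ^ U))) = False nand True = True
S nor U = True nor False = False
~(S nor U) = ~False = True
~~(S nor U) = ~True = False
~~(S nor U) nor S = False nor True = False
(~~(S nor U) nor S) nand S = False nand True = True
~((~~(S nor U) nor S) nand S) = ~True = False
(U nand (U nand (S nand (S ^ U)))) nor ~((~~(S nor U) nor S) nand S) = True nor False = False
U nand S = False nand True = True
((U nand (U nand (S nand (S ^ U)))) nor ~((~~(S nor U) nor S) nand S)) nand (U nand S) = False nand True = True
S nor U = True nor False = False
(((U nand (U nand (S nand (S ^ U)))) nor ~((~~(S nor U) nor S) nand S)) nand (U nand S)) nor (S nor U) = True nor False = False
(U nor (U nor S)) <-> ((((U nand (U nand (S nand (S ^ U)))) nor ~((~~(S nor U) nor S) nand S)) nand (U nand S)) nor (S nor U)) = True <-> False = False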